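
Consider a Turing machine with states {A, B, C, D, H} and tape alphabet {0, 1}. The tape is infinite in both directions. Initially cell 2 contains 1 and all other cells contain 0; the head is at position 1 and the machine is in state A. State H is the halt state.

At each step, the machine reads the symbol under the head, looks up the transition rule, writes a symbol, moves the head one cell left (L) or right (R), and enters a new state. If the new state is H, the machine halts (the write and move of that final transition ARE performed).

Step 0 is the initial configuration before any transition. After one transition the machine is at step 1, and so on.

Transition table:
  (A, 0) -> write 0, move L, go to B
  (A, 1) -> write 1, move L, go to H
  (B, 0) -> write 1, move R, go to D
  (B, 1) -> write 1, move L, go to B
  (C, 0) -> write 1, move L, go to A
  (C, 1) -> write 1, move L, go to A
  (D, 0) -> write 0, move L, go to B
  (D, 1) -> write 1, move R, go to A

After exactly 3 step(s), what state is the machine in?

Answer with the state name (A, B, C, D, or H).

Step 1: in state A at pos 1, read 0 -> (A,0)->write 0,move L,goto B. Now: state=B, head=0, tape[-1..3]=00010 (head:  ^)
Step 2: in state B at pos 0, read 0 -> (B,0)->write 1,move R,goto D. Now: state=D, head=1, tape[-1..3]=01010 (head:   ^)
Step 3: in state D at pos 1, read 0 -> (D,0)->write 0,move L,goto B. Now: state=B, head=0, tape[-1..3]=01010 (head:  ^)

Answer: B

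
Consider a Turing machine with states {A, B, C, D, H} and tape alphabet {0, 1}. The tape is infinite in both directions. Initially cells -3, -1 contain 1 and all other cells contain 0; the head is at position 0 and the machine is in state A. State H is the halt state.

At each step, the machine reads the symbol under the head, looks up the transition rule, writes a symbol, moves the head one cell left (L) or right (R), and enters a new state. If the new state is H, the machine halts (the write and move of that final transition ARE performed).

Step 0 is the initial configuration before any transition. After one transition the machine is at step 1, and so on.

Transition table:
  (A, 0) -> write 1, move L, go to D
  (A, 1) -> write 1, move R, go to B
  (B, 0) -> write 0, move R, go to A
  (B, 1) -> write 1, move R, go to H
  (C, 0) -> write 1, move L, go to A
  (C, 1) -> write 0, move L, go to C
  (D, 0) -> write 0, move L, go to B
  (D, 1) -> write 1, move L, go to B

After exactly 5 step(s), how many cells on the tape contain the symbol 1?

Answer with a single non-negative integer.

Answer: 3

Derivation:
Step 1: in state A at pos 0, read 0 -> (A,0)->write 1,move L,goto D. Now: state=D, head=-1, tape[-4..1]=010110 (head:    ^)
Step 2: in state D at pos -1, read 1 -> (D,1)->write 1,move L,goto B. Now: state=B, head=-2, tape[-4..1]=010110 (head:   ^)
Step 3: in state B at pos -2, read 0 -> (B,0)->write 0,move R,goto A. Now: state=A, head=-1, tape[-4..1]=010110 (head:    ^)
Step 4: in state A at pos -1, read 1 -> (A,1)->write 1,move R,goto B. Now: state=B, head=0, tape[-4..1]=010110 (head:     ^)
Step 5: in state B at pos 0, read 1 -> (B,1)->write 1,move R,goto H. Now: state=H, head=1, tape[-4..2]=0101100 (head:      ^)
Cells containing 1 after step 5: {-3, -1, 0} -> 3 cell(s)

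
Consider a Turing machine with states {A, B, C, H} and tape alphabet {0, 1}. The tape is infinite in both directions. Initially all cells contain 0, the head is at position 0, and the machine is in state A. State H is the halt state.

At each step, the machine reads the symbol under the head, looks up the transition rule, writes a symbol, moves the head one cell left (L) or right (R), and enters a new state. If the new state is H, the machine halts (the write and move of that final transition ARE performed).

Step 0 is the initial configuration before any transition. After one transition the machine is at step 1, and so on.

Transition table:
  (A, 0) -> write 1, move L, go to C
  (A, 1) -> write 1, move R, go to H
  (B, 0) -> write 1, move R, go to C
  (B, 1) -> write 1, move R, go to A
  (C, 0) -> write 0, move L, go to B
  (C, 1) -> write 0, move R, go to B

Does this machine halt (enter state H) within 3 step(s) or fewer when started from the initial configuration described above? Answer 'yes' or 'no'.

Step 1: in state A at pos 0, read 0 -> (A,0)->write 1,move L,goto C. Now: state=C, head=-1, tape[-2..1]=0010 (head:  ^)
Step 2: in state C at pos -1, read 0 -> (C,0)->write 0,move L,goto B. Now: state=B, head=-2, tape[-3..1]=00010 (head:  ^)
Step 3: in state B at pos -2, read 0 -> (B,0)->write 1,move R,goto C. Now: state=C, head=-1, tape[-3..1]=01010 (head:   ^)
After 3 step(s): state = C (not H) -> not halted within 3 -> no

Answer: no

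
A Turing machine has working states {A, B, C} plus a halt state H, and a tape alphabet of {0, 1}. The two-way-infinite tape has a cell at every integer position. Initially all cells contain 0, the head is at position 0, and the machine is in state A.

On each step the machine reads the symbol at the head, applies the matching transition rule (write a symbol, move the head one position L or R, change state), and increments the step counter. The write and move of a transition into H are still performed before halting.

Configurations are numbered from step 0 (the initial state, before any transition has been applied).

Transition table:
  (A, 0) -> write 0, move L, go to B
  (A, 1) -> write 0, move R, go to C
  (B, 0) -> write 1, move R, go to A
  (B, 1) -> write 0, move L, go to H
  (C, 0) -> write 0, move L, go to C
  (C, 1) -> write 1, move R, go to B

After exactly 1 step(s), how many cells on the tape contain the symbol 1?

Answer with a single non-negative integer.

Answer: 0

Derivation:
Step 1: in state A at pos 0, read 0 -> (A,0)->write 0,move L,goto B. Now: state=B, head=-1, tape[-2..1]=0000 (head:  ^)
No cell contains 1 after step 1 -> 0 cell(s)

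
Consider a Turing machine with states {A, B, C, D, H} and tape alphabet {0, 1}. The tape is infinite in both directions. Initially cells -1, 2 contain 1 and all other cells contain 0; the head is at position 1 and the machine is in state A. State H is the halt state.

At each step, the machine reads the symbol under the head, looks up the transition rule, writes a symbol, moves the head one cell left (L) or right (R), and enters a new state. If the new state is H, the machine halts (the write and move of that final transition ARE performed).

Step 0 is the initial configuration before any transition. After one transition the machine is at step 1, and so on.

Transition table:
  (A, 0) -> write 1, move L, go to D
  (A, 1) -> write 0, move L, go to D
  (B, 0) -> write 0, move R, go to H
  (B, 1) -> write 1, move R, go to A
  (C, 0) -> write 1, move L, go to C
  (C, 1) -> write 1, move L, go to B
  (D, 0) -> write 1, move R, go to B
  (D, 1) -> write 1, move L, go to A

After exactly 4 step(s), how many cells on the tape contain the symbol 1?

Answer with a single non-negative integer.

Step 1: in state A at pos 1, read 0 -> (A,0)->write 1,move L,goto D. Now: state=D, head=0, tape[-2..3]=010110 (head:   ^)
Step 2: in state D at pos 0, read 0 -> (D,0)->write 1,move R,goto B. Now: state=B, head=1, tape[-2..3]=011110 (head:    ^)
Step 3: in state B at pos 1, read 1 -> (B,1)->write 1,move R,goto A. Now: state=A, head=2, tape[-2..3]=011110 (head:     ^)
Step 4: in state A at pos 2, read 1 -> (A,1)->write 0,move L,goto D. Now: state=D, head=1, tape[-2..3]=011100 (head:    ^)
Cells containing 1 after step 4: {-1, 0, 1} -> 3 cell(s)

Answer: 3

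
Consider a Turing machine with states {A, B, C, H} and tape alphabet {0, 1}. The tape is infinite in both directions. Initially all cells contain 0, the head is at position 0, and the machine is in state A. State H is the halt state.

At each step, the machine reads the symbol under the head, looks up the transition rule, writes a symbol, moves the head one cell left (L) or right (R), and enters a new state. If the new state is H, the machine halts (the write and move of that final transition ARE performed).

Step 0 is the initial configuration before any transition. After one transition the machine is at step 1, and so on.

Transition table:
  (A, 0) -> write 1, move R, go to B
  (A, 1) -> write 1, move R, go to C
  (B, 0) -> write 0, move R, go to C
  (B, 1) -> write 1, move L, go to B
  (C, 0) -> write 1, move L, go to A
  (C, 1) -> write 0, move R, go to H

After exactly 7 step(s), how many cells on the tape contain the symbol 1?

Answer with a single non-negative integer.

Step 1: in state A at pos 0, read 0 -> (A,0)->write 1,move R,goto B. Now: state=B, head=1, tape[-1..2]=0100 (head:   ^)
Step 2: in state B at pos 1, read 0 -> (B,0)->write 0,move R,goto C. Now: state=C, head=2, tape[-1..3]=01000 (head:    ^)
Step 3: in state C at pos 2, read 0 -> (C,0)->write 1,move L,goto A. Now: state=A, head=1, tape[-1..3]=01010 (head:   ^)
Step 4: in state A at pos 1, read 0 -> (A,0)->write 1,move R,goto B. Now: state=B, head=2, tape[-1..3]=01110 (head:    ^)
Step 5: in state B at pos 2, read 1 -> (B,1)->write 1,move L,goto B. Now: state=B, head=1, tape[-1..3]=01110 (head:   ^)
Step 6: in state B at pos 1, read 1 -> (B,1)->write 1,move L,goto B. Now: state=B, head=0, tape[-1..3]=01110 (head:  ^)
Step 7: in state B at pos 0, read 1 -> (B,1)->write 1,move L,goto B. Now: state=B, head=-1, tape[-2..3]=001110 (head:  ^)
Cells containing 1 after step 7: {0, 1, 2} -> 3 cell(s)

Answer: 3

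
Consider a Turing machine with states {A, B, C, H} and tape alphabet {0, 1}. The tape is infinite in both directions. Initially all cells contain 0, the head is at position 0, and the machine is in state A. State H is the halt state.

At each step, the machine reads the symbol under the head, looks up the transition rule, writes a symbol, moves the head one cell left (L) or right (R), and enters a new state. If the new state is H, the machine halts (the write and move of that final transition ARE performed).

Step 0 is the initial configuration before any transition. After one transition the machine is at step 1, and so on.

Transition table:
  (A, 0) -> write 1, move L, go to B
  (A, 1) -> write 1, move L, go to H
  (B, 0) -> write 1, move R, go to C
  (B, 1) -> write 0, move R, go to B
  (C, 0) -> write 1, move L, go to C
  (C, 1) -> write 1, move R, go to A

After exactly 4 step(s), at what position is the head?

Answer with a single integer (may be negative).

Step 1: in state A at pos 0, read 0 -> (A,0)->write 1,move L,goto B. Now: state=B, head=-1, tape[-2..1]=0010 (head:  ^)
Step 2: in state B at pos -1, read 0 -> (B,0)->write 1,move R,goto C. Now: state=C, head=0, tape[-2..1]=0110 (head:   ^)
Step 3: in state C at pos 0, read 1 -> (C,1)->write 1,move R,goto A. Now: state=A, head=1, tape[-2..2]=01100 (head:    ^)
Step 4: in state A at pos 1, read 0 -> (A,0)->write 1,move L,goto B. Now: state=B, head=0, tape[-2..2]=01110 (head:   ^)

Answer: 0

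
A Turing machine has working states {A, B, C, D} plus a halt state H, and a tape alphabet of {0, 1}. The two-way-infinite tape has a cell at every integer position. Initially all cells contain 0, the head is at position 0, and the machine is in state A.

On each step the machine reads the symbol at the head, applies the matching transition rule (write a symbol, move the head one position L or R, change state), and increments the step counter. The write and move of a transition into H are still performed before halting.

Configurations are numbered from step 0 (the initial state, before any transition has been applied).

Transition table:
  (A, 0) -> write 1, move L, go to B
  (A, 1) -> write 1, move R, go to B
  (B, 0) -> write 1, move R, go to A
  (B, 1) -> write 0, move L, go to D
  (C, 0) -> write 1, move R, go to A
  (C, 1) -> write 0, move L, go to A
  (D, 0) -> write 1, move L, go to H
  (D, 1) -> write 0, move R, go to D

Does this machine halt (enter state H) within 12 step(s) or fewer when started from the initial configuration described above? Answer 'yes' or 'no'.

Step 1: in state A at pos 0, read 0 -> (A,0)->write 1,move L,goto B. Now: state=B, head=-1, tape[-2..1]=0010 (head:  ^)
Step 2: in state B at pos -1, read 0 -> (B,0)->write 1,move R,goto A. Now: state=A, head=0, tape[-2..1]=0110 (head:   ^)
Step 3: in state A at pos 0, read 1 -> (A,1)->write 1,move R,goto B. Now: state=B, head=1, tape[-2..2]=01100 (head:    ^)
Step 4: in state B at pos 1, read 0 -> (B,0)->write 1,move R,goto A. Now: state=A, head=2, tape[-2..3]=011100 (head:     ^)
Step 5: in state A at pos 2, read 0 -> (A,0)->write 1,move L,goto B. Now: state=B, head=1, tape[-2..3]=011110 (head:    ^)
Step 6: in state B at pos 1, read 1 -> (B,1)->write 0,move L,goto D. Now: state=D, head=0, tape[-2..3]=011010 (head:   ^)
Step 7: in state D at pos 0, read 1 -> (D,1)->write 0,move R,goto D. Now: state=D, head=1, tape[-2..3]=010010 (head:    ^)
Step 8: in state D at pos 1, read 0 -> (D,0)->write 1,move L,goto H. Now: state=H, head=0, tape[-2..3]=010110 (head:   ^)
State H reached at step 8; 8 <= 12 -> yes

Answer: yes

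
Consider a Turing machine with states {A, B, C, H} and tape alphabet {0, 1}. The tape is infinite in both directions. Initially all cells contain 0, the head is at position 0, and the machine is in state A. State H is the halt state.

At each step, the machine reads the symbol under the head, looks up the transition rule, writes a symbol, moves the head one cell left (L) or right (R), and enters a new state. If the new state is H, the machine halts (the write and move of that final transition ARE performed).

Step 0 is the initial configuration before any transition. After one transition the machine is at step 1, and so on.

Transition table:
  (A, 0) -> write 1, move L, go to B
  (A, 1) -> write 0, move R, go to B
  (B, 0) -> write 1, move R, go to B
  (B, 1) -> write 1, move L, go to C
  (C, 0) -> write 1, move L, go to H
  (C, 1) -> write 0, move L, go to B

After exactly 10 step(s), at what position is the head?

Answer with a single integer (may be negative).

Answer: -4

Derivation:
Step 1: in state A at pos 0, read 0 -> (A,0)->write 1,move L,goto B. Now: state=B, head=-1, tape[-2..1]=0010 (head:  ^)
Step 2: in state B at pos -1, read 0 -> (B,0)->write 1,move R,goto B. Now: state=B, head=0, tape[-2..1]=0110 (head:   ^)
Step 3: in state B at pos 0, read 1 -> (B,1)->write 1,move L,goto C. Now: state=C, head=-1, tape[-2..1]=0110 (head:  ^)
Step 4: in state C at pos -1, read 1 -> (C,1)->write 0,move L,goto B. Now: state=B, head=-2, tape[-3..1]=00010 (head:  ^)
Step 5: in state B at pos -2, read 0 -> (B,0)->write 1,move R,goto B. Now: state=B, head=-1, tape[-3..1]=01010 (head:   ^)
Step 6: in state B at pos -1, read 0 -> (B,0)->write 1,move R,goto B. Now: state=B, head=0, tape[-3..1]=01110 (head:    ^)
Step 7: in state B at pos 0, read 1 -> (B,1)->write 1,move L,goto C. Now: state=C, head=-1, tape[-3..1]=01110 (head:   ^)
Step 8: in state C at pos -1, read 1 -> (C,1)->write 0,move L,goto B. Now: state=B, head=-2, tape[-3..1]=01010 (head:  ^)
Step 9: in state B at pos -2, read 1 -> (B,1)->write 1,move L,goto C. Now: state=C, head=-3, tape[-4..1]=001010 (head:  ^)
Step 10: in state C at pos -3, read 0 -> (C,0)->write 1,move L,goto H. Now: state=H, head=-4, tape[-5..1]=0011010 (head:  ^)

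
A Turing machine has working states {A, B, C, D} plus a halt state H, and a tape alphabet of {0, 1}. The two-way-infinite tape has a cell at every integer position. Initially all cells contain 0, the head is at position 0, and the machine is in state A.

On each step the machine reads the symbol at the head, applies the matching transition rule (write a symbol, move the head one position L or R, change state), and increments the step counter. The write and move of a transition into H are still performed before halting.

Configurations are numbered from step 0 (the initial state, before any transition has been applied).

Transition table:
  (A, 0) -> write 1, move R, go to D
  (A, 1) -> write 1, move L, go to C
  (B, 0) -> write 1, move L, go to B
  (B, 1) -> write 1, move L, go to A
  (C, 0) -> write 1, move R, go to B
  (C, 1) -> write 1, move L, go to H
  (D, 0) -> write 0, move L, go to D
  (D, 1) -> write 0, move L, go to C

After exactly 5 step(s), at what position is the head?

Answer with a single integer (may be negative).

Step 1: in state A at pos 0, read 0 -> (A,0)->write 1,move R,goto D. Now: state=D, head=1, tape[-1..2]=0100 (head:   ^)
Step 2: in state D at pos 1, read 0 -> (D,0)->write 0,move L,goto D. Now: state=D, head=0, tape[-1..2]=0100 (head:  ^)
Step 3: in state D at pos 0, read 1 -> (D,1)->write 0,move L,goto C. Now: state=C, head=-1, tape[-2..2]=00000 (head:  ^)
Step 4: in state C at pos -1, read 0 -> (C,0)->write 1,move R,goto B. Now: state=B, head=0, tape[-2..2]=01000 (head:   ^)
Step 5: in state B at pos 0, read 0 -> (B,0)->write 1,move L,goto B. Now: state=B, head=-1, tape[-2..2]=01100 (head:  ^)

Answer: -1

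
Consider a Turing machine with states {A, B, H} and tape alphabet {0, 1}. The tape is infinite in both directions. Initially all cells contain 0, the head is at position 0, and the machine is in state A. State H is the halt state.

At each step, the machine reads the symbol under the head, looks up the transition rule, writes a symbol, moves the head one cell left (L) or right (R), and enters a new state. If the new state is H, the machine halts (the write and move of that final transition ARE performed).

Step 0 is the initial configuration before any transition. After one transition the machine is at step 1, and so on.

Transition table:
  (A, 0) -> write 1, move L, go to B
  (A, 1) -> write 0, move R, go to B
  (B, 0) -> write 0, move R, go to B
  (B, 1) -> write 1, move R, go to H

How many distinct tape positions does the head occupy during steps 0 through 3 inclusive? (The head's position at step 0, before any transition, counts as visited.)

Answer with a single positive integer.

Step 1: in state A at pos 0, read 0 -> (A,0)->write 1,move L,goto B. Now: state=B, head=-1, tape[-2..1]=0010 (head:  ^)
Step 2: in state B at pos -1, read 0 -> (B,0)->write 0,move R,goto B. Now: state=B, head=0, tape[-2..1]=0010 (head:   ^)
Step 3: in state B at pos 0, read 1 -> (B,1)->write 1,move R,goto H. Now: state=H, head=1, tape[-2..2]=00100 (head:    ^)
Head positions at steps 0..3: starting at 0, distinct positions visited = {-1, 0, 1} -> 3 position(s)

Answer: 3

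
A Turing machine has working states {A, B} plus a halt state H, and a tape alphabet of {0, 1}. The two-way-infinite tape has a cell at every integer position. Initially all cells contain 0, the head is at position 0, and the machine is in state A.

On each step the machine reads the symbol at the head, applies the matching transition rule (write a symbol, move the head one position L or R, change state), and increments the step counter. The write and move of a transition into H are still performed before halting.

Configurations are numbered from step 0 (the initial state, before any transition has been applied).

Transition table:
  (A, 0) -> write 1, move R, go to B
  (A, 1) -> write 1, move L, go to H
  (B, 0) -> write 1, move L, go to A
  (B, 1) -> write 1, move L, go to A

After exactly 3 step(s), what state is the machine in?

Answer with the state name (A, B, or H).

Step 1: in state A at pos 0, read 0 -> (A,0)->write 1,move R,goto B. Now: state=B, head=1, tape[-1..2]=0100 (head:   ^)
Step 2: in state B at pos 1, read 0 -> (B,0)->write 1,move L,goto A. Now: state=A, head=0, tape[-1..2]=0110 (head:  ^)
Step 3: in state A at pos 0, read 1 -> (A,1)->write 1,move L,goto H. Now: state=H, head=-1, tape[-2..2]=00110 (head:  ^)

Answer: H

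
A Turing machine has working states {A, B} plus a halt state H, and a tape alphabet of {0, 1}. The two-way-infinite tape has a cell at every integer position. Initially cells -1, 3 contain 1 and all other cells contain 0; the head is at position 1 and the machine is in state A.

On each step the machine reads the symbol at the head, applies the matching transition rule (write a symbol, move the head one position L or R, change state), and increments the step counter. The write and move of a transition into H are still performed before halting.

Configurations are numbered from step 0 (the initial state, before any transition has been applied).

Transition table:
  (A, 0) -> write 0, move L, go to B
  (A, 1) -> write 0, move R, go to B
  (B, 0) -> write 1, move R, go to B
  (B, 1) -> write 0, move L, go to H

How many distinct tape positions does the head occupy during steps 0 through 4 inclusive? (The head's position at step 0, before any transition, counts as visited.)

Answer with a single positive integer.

Step 1: in state A at pos 1, read 0 -> (A,0)->write 0,move L,goto B. Now: state=B, head=0, tape[-2..4]=0100010 (head:   ^)
Step 2: in state B at pos 0, read 0 -> (B,0)->write 1,move R,goto B. Now: state=B, head=1, tape[-2..4]=0110010 (head:    ^)
Step 3: in state B at pos 1, read 0 -> (B,0)->write 1,move R,goto B. Now: state=B, head=2, tape[-2..4]=0111010 (head:     ^)
Step 4: in state B at pos 2, read 0 -> (B,0)->write 1,move R,goto B. Now: state=B, head=3, tape[-2..4]=0111110 (head:      ^)
Head positions at steps 0..4: starting at 1, distinct positions visited = {0, 1, 2, 3} -> 4 position(s)

Answer: 4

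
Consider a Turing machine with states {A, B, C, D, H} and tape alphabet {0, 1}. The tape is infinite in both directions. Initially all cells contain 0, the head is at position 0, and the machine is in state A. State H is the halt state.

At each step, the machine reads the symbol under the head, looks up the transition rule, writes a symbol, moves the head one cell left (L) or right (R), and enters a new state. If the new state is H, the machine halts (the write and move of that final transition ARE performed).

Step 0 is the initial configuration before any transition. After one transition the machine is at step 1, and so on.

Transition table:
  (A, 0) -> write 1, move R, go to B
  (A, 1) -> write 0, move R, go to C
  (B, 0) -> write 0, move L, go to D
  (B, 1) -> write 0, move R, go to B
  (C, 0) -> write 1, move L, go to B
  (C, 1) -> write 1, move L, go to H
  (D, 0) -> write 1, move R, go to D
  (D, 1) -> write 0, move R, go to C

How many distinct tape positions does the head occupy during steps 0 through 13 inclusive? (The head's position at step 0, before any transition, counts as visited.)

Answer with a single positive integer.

Answer: 4

Derivation:
Step 1: in state A at pos 0, read 0 -> (A,0)->write 1,move R,goto B. Now: state=B, head=1, tape[-1..2]=0100 (head:   ^)
Step 2: in state B at pos 1, read 0 -> (B,0)->write 0,move L,goto D. Now: state=D, head=0, tape[-1..2]=0100 (head:  ^)
Step 3: in state D at pos 0, read 1 -> (D,1)->write 0,move R,goto C. Now: state=C, head=1, tape[-1..2]=0000 (head:   ^)
Step 4: in state C at pos 1, read 0 -> (C,0)->write 1,move L,goto B. Now: state=B, head=0, tape[-1..2]=0010 (head:  ^)
Step 5: in state B at pos 0, read 0 -> (B,0)->write 0,move L,goto D. Now: state=D, head=-1, tape[-2..2]=00010 (head:  ^)
Step 6: in state D at pos -1, read 0 -> (D,0)->write 1,move R,goto D. Now: state=D, head=0, tape[-2..2]=01010 (head:   ^)
Step 7: in state D at pos 0, read 0 -> (D,0)->write 1,move R,goto D. Now: state=D, head=1, tape[-2..2]=01110 (head:    ^)
Step 8: in state D at pos 1, read 1 -> (D,1)->write 0,move R,goto C. Now: state=C, head=2, tape[-2..3]=011000 (head:     ^)
Step 9: in state C at pos 2, read 0 -> (C,0)->write 1,move L,goto B. Now: state=B, head=1, tape[-2..3]=011010 (head:    ^)
Step 10: in state B at pos 1, read 0 -> (B,0)->write 0,move L,goto D. Now: state=D, head=0, tape[-2..3]=011010 (head:   ^)
Step 11: in state D at pos 0, read 1 -> (D,1)->write 0,move R,goto C. Now: state=C, head=1, tape[-2..3]=010010 (head:    ^)
Step 12: in state C at pos 1, read 0 -> (C,0)->write 1,move L,goto B. Now: state=B, head=0, tape[-2..3]=010110 (head:   ^)
Step 13: in state B at pos 0, read 0 -> (B,0)->write 0,move L,goto D. Now: state=D, head=-1, tape[-2..3]=010110 (head:  ^)
Head positions at steps 0..13: starting at 0, distinct positions visited = {-1, 0, 1, 2} -> 4 position(s)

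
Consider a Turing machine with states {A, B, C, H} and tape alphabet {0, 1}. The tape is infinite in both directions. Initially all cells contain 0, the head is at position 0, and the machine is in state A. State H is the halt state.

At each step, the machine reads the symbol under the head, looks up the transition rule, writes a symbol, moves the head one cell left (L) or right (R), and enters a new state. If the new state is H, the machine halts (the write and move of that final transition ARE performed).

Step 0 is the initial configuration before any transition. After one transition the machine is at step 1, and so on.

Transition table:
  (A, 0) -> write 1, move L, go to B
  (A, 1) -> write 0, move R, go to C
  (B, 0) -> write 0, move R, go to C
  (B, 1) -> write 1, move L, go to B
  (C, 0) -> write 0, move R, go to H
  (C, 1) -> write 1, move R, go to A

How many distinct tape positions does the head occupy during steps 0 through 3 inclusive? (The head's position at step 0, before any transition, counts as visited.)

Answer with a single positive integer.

Step 1: in state A at pos 0, read 0 -> (A,0)->write 1,move L,goto B. Now: state=B, head=-1, tape[-2..1]=0010 (head:  ^)
Step 2: in state B at pos -1, read 0 -> (B,0)->write 0,move R,goto C. Now: state=C, head=0, tape[-2..1]=0010 (head:   ^)
Step 3: in state C at pos 0, read 1 -> (C,1)->write 1,move R,goto A. Now: state=A, head=1, tape[-2..2]=00100 (head:    ^)
Head positions at steps 0..3: starting at 0, distinct positions visited = {-1, 0, 1} -> 3 position(s)

Answer: 3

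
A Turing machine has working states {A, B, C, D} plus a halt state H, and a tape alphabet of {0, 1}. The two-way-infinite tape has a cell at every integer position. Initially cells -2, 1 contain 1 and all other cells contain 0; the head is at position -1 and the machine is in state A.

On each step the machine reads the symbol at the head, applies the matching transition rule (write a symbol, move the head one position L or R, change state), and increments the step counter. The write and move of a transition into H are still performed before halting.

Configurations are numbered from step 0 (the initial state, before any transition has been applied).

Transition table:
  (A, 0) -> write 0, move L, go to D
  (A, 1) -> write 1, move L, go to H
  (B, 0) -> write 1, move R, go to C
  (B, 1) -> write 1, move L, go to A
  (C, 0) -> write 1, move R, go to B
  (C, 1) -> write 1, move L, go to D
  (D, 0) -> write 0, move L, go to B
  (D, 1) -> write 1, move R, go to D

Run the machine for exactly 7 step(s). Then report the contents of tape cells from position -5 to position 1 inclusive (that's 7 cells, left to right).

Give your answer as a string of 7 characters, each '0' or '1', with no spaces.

Step 1: in state A at pos -1, read 0 -> (A,0)->write 0,move L,goto D. Now: state=D, head=-2, tape[-3..2]=010010 (head:  ^)
Step 2: in state D at pos -2, read 1 -> (D,1)->write 1,move R,goto D. Now: state=D, head=-1, tape[-3..2]=010010 (head:   ^)
Step 3: in state D at pos -1, read 0 -> (D,0)->write 0,move L,goto B. Now: state=B, head=-2, tape[-3..2]=010010 (head:  ^)
Step 4: in state B at pos -2, read 1 -> (B,1)->write 1,move L,goto A. Now: state=A, head=-3, tape[-4..2]=0010010 (head:  ^)
Step 5: in state A at pos -3, read 0 -> (A,0)->write 0,move L,goto D. Now: state=D, head=-4, tape[-5..2]=00010010 (head:  ^)
Step 6: in state D at pos -4, read 0 -> (D,0)->write 0,move L,goto B. Now: state=B, head=-5, tape[-6..2]=000010010 (head:  ^)
Step 7: in state B at pos -5, read 0 -> (B,0)->write 1,move R,goto C. Now: state=C, head=-4, tape[-6..2]=010010010 (head:   ^)

Answer: 1001001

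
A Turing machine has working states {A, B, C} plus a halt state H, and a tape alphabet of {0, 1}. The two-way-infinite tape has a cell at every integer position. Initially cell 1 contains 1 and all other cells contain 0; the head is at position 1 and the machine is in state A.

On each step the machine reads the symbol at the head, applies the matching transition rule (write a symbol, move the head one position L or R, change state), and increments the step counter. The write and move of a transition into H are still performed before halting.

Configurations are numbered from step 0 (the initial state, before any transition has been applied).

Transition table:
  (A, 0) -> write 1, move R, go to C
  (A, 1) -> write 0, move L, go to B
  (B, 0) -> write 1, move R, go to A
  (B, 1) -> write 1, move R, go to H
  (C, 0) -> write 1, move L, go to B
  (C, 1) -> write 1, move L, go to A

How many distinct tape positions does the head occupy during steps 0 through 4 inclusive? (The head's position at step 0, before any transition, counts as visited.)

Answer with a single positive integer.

Step 1: in state A at pos 1, read 1 -> (A,1)->write 0,move L,goto B. Now: state=B, head=0, tape[-1..2]=0000 (head:  ^)
Step 2: in state B at pos 0, read 0 -> (B,0)->write 1,move R,goto A. Now: state=A, head=1, tape[-1..2]=0100 (head:   ^)
Step 3: in state A at pos 1, read 0 -> (A,0)->write 1,move R,goto C. Now: state=C, head=2, tape[-1..3]=01100 (head:    ^)
Step 4: in state C at pos 2, read 0 -> (C,0)->write 1,move L,goto B. Now: state=B, head=1, tape[-1..3]=01110 (head:   ^)
Head positions at steps 0..4: starting at 1, distinct positions visited = {0, 1, 2} -> 3 position(s)

Answer: 3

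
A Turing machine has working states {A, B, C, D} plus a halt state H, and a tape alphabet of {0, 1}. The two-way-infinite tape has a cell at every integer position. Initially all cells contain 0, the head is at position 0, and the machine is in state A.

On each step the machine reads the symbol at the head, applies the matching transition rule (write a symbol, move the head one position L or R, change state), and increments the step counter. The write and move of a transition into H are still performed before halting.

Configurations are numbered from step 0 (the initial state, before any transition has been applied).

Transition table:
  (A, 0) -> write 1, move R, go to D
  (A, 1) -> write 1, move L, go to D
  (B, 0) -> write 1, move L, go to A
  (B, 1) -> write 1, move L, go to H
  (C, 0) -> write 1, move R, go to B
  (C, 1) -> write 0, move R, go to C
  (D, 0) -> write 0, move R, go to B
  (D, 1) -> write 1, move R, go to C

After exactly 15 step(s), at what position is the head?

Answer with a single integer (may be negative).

Step 1: in state A at pos 0, read 0 -> (A,0)->write 1,move R,goto D. Now: state=D, head=1, tape[-1..2]=0100 (head:   ^)
Step 2: in state D at pos 1, read 0 -> (D,0)->write 0,move R,goto B. Now: state=B, head=2, tape[-1..3]=01000 (head:    ^)
Step 3: in state B at pos 2, read 0 -> (B,0)->write 1,move L,goto A. Now: state=A, head=1, tape[-1..3]=01010 (head:   ^)
Step 4: in state A at pos 1, read 0 -> (A,0)->write 1,move R,goto D. Now: state=D, head=2, tape[-1..3]=01110 (head:    ^)
Step 5: in state D at pos 2, read 1 -> (D,1)->write 1,move R,goto C. Now: state=C, head=3, tape[-1..4]=011100 (head:     ^)
Step 6: in state C at pos 3, read 0 -> (C,0)->write 1,move R,goto B. Now: state=B, head=4, tape[-1..5]=0111100 (head:      ^)
Step 7: in state B at pos 4, read 0 -> (B,0)->write 1,move L,goto A. Now: state=A, head=3, tape[-1..5]=0111110 (head:     ^)
Step 8: in state A at pos 3, read 1 -> (A,1)->write 1,move L,goto D. Now: state=D, head=2, tape[-1..5]=0111110 (head:    ^)
Step 9: in state D at pos 2, read 1 -> (D,1)->write 1,move R,goto C. Now: state=C, head=3, tape[-1..5]=0111110 (head:     ^)
Step 10: in state C at pos 3, read 1 -> (C,1)->write 0,move R,goto C. Now: state=C, head=4, tape[-1..5]=0111010 (head:      ^)
Step 11: in state C at pos 4, read 1 -> (C,1)->write 0,move R,goto C. Now: state=C, head=5, tape[-1..6]=01110000 (head:       ^)
Step 12: in state C at pos 5, read 0 -> (C,0)->write 1,move R,goto B. Now: state=B, head=6, tape[-1..7]=011100100 (head:        ^)
Step 13: in state B at pos 6, read 0 -> (B,0)->write 1,move L,goto A. Now: state=A, head=5, tape[-1..7]=011100110 (head:       ^)
Step 14: in state A at pos 5, read 1 -> (A,1)->write 1,move L,goto D. Now: state=D, head=4, tape[-1..7]=011100110 (head:      ^)
Step 15: in state D at pos 4, read 0 -> (D,0)->write 0,move R,goto B. Now: state=B, head=5, tape[-1..7]=011100110 (head:       ^)

Answer: 5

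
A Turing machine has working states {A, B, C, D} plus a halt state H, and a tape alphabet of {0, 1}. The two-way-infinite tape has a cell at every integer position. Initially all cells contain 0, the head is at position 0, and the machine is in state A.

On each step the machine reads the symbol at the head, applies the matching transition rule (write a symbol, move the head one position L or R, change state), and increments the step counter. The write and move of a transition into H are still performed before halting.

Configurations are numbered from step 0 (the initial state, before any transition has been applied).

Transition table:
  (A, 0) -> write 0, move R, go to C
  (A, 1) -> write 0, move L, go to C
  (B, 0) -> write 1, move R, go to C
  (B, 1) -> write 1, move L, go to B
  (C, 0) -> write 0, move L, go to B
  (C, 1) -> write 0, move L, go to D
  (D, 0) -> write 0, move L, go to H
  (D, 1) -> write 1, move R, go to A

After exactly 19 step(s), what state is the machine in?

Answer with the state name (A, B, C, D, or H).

Answer: D

Derivation:
Step 1: in state A at pos 0, read 0 -> (A,0)->write 0,move R,goto C. Now: state=C, head=1, tape[-1..2]=0000 (head:   ^)
Step 2: in state C at pos 1, read 0 -> (C,0)->write 0,move L,goto B. Now: state=B, head=0, tape[-1..2]=0000 (head:  ^)
Step 3: in state B at pos 0, read 0 -> (B,0)->write 1,move R,goto C. Now: state=C, head=1, tape[-1..2]=0100 (head:   ^)
Step 4: in state C at pos 1, read 0 -> (C,0)->write 0,move L,goto B. Now: state=B, head=0, tape[-1..2]=0100 (head:  ^)
Step 5: in state B at pos 0, read 1 -> (B,1)->write 1,move L,goto B. Now: state=B, head=-1, tape[-2..2]=00100 (head:  ^)
Step 6: in state B at pos -1, read 0 -> (B,0)->write 1,move R,goto C. Now: state=C, head=0, tape[-2..2]=01100 (head:   ^)
Step 7: in state C at pos 0, read 1 -> (C,1)->write 0,move L,goto D. Now: state=D, head=-1, tape[-2..2]=01000 (head:  ^)
Step 8: in state D at pos -1, read 1 -> (D,1)->write 1,move R,goto A. Now: state=A, head=0, tape[-2..2]=01000 (head:   ^)
Step 9: in state A at pos 0, read 0 -> (A,0)->write 0,move R,goto C. Now: state=C, head=1, tape[-2..2]=01000 (head:    ^)
Step 10: in state C at pos 1, read 0 -> (C,0)->write 0,move L,goto B. Now: state=B, head=0, tape[-2..2]=01000 (head:   ^)
Step 11: in state B at pos 0, read 0 -> (B,0)->write 1,move R,goto C. Now: state=C, head=1, tape[-2..2]=01100 (head:    ^)
Step 12: in state C at pos 1, read 0 -> (C,0)->write 0,move L,goto B. Now: state=B, head=0, tape[-2..2]=01100 (head:   ^)
Step 13: in state B at pos 0, read 1 -> (B,1)->write 1,move L,goto B. Now: state=B, head=-1, tape[-2..2]=01100 (head:  ^)
Step 14: in state B at pos -1, read 1 -> (B,1)->write 1,move L,goto B. Now: state=B, head=-2, tape[-3..2]=001100 (head:  ^)
Step 15: in state B at pos -2, read 0 -> (B,0)->write 1,move R,goto C. Now: state=C, head=-1, tape[-3..2]=011100 (head:   ^)
Step 16: in state C at pos -1, read 1 -> (C,1)->write 0,move L,goto D. Now: state=D, head=-2, tape[-3..2]=010100 (head:  ^)
Step 17: in state D at pos -2, read 1 -> (D,1)->write 1,move R,goto A. Now: state=A, head=-1, tape[-3..2]=010100 (head:   ^)
Step 18: in state A at pos -1, read 0 -> (A,0)->write 0,move R,goto C. Now: state=C, head=0, tape[-3..2]=010100 (head:    ^)
Step 19: in state C at pos 0, read 1 -> (C,1)->write 0,move L,goto D. Now: state=D, head=-1, tape[-3..2]=010000 (head:   ^)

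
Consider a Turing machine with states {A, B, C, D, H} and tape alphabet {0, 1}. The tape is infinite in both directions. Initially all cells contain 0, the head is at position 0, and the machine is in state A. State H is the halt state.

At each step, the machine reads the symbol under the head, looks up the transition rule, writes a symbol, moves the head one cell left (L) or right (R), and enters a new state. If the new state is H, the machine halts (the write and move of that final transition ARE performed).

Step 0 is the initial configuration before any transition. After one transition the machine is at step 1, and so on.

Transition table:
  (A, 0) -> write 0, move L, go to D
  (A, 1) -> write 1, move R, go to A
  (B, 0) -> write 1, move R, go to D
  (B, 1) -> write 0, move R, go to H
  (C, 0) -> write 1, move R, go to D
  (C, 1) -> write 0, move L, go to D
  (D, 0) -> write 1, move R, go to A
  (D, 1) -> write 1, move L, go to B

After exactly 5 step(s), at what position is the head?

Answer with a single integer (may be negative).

Step 1: in state A at pos 0, read 0 -> (A,0)->write 0,move L,goto D. Now: state=D, head=-1, tape[-2..1]=0000 (head:  ^)
Step 2: in state D at pos -1, read 0 -> (D,0)->write 1,move R,goto A. Now: state=A, head=0, tape[-2..1]=0100 (head:   ^)
Step 3: in state A at pos 0, read 0 -> (A,0)->write 0,move L,goto D. Now: state=D, head=-1, tape[-2..1]=0100 (head:  ^)
Step 4: in state D at pos -1, read 1 -> (D,1)->write 1,move L,goto B. Now: state=B, head=-2, tape[-3..1]=00100 (head:  ^)
Step 5: in state B at pos -2, read 0 -> (B,0)->write 1,move R,goto D. Now: state=D, head=-1, tape[-3..1]=01100 (head:   ^)

Answer: -1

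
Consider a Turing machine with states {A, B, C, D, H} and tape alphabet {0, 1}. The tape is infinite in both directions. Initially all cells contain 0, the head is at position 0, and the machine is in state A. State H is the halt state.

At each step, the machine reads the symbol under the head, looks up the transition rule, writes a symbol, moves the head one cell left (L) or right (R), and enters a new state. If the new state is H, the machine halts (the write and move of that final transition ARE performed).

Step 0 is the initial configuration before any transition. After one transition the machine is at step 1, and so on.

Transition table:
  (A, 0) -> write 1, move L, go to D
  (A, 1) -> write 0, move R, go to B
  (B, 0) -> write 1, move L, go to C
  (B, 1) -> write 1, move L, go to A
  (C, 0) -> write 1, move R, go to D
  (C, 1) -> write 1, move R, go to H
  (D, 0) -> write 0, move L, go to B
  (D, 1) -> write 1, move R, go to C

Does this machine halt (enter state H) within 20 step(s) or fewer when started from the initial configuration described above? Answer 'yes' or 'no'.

Answer: yes

Derivation:
Step 1: in state A at pos 0, read 0 -> (A,0)->write 1,move L,goto D. Now: state=D, head=-1, tape[-2..1]=0010 (head:  ^)
Step 2: in state D at pos -1, read 0 -> (D,0)->write 0,move L,goto B. Now: state=B, head=-2, tape[-3..1]=00010 (head:  ^)
Step 3: in state B at pos -2, read 0 -> (B,0)->write 1,move L,goto C. Now: state=C, head=-3, tape[-4..1]=001010 (head:  ^)
Step 4: in state C at pos -3, read 0 -> (C,0)->write 1,move R,goto D. Now: state=D, head=-2, tape[-4..1]=011010 (head:   ^)
Step 5: in state D at pos -2, read 1 -> (D,1)->write 1,move R,goto C. Now: state=C, head=-1, tape[-4..1]=011010 (head:    ^)
Step 6: in state C at pos -1, read 0 -> (C,0)->write 1,move R,goto D. Now: state=D, head=0, tape[-4..1]=011110 (head:     ^)
Step 7: in state D at pos 0, read 1 -> (D,1)->write 1,move R,goto C. Now: state=C, head=1, tape[-4..2]=0111100 (head:      ^)
Step 8: in state C at pos 1, read 0 -> (C,0)->write 1,move R,goto D. Now: state=D, head=2, tape[-4..3]=01111100 (head:       ^)
Step 9: in state D at pos 2, read 0 -> (D,0)->write 0,move L,goto B. Now: state=B, head=1, tape[-4..3]=01111100 (head:      ^)
Step 10: in state B at pos 1, read 1 -> (B,1)->write 1,move L,goto A. Now: state=A, head=0, tape[-4..3]=01111100 (head:     ^)
Step 11: in state A at pos 0, read 1 -> (A,1)->write 0,move R,goto B. Now: state=B, head=1, tape[-4..3]=01110100 (head:      ^)
Step 12: in state B at pos 1, read 1 -> (B,1)->write 1,move L,goto A. Now: state=A, head=0, tape[-4..3]=01110100 (head:     ^)
Step 13: in state A at pos 0, read 0 -> (A,0)->write 1,move L,goto D. Now: state=D, head=-1, tape[-4..3]=01111100 (head:    ^)
Step 14: in state D at pos -1, read 1 -> (D,1)->write 1,move R,goto C. Now: state=C, head=0, tape[-4..3]=01111100 (head:     ^)
Step 15: in state C at pos 0, read 1 -> (C,1)->write 1,move R,goto H. Now: state=H, head=1, tape[-4..3]=01111100 (head:      ^)
State H reached at step 15; 15 <= 20 -> yes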